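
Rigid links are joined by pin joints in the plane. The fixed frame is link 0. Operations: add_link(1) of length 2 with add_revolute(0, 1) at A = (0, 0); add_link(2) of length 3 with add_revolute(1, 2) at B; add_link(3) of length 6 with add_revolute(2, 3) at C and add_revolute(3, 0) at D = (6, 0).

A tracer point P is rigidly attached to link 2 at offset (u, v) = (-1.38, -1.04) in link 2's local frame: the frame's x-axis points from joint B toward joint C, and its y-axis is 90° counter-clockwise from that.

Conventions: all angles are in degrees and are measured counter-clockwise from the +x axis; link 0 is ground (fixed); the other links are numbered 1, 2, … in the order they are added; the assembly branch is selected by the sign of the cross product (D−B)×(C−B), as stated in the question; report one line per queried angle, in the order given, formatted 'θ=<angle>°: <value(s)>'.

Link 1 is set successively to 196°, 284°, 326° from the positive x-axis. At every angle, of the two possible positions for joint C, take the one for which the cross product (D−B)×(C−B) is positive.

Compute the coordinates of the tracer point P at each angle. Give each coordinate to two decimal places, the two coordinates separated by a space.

A=(0,0), D=(6.00,0)
θ=196°: B = A + 2.00·(cos196°, sin196°) = (-1.9225, -0.5513)
θ=196°: |BD| = 7.9417
θ=196°: circle(B,3.00) ∩ circle(D,6.00): a=2.2709, h=1.9603
θ=196°:   candidates: C₊=(0.2069,1.5619) cross=15.568; C₋=(0.4790,-2.3492) cross=-15.568
θ=196°:   branch + wants cross > 0 → take C=(0.2069,1.5619) (cross=15.568)
θ=196°: ex = (C−B)/|BC| = (0.7098,0.7044); ey = (-0.7044,0.7098)
θ=196°: P = B + -1.38·ex + -1.04·ey = (-2.1695,-2.2615)
θ=284°: B = A + 2.00·(cos284°, sin284°) = (0.4838, -1.9406)
θ=284°: |BD| = 5.8476
θ=284°: circle(B,3.00) ∩ circle(D,6.00): a=0.6151, h=2.9363
θ=284°:   candidates: C₊=(0.0897,1.0334) cross=17.170; C₋=(2.0385,-4.5063) cross=-17.170
θ=284°:   branch + wants cross > 0 → take C=(0.0897,1.0334) (cross=17.170)
θ=284°: ex = (C−B)/|BC| = (-0.1314,0.9913); ey = (-0.9913,-0.1314)
θ=284°: P = B + -1.38·ex + -1.04·ey = (1.6962,-3.1720)
θ=326°: B = A + 2.00·(cos326°, sin326°) = (1.6581, -1.1184)
θ=326°: |BD| = 4.4836
θ=326°: circle(B,3.00) ∩ circle(D,6.00): a=-0.7691, h=2.8997
θ=326°:   candidates: C₊=(0.1900,1.4978) cross=13.001; C₋=(1.6366,-4.1183) cross=-13.001
θ=326°:   branch + wants cross > 0 → take C=(0.1900,1.4978) (cross=13.001)
θ=326°: ex = (C−B)/|BC| = (-0.4894,0.8721); ey = (-0.8721,-0.4894)
θ=326°: P = B + -1.38·ex + -1.04·ey = (3.2404,-1.8129)

θ=196°: -2.17 -2.26
θ=284°: 1.70 -3.17
θ=326°: 3.24 -1.81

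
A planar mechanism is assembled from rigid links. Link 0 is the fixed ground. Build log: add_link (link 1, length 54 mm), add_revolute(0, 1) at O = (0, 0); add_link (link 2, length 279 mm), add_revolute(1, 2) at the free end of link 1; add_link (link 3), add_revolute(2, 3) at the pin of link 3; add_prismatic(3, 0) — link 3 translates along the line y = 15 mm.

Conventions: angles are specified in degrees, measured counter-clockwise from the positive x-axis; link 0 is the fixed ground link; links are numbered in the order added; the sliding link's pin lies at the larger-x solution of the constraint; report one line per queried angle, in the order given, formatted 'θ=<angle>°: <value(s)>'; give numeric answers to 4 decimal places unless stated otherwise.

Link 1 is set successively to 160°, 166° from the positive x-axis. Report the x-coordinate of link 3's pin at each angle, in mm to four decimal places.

geometry: r = 54 mm, L = 279 mm, e = 15 mm
θ=160°: crank pin P = (r cos θ, r sin θ) = (-50.743402, 18.469088)
θ=160°: h = r sin θ − e = 18.469088 − 15 = 3.469088
θ=160°: x = r cos θ + √(L² − h²) = -50.743402 + 278.978432 = 228.235030
θ=166°: crank pin P = (r cos θ, r sin θ) = (-52.395969, 13.063782)
θ=166°: h = r sin θ − e = 13.063782 − 15 = -1.936218
θ=166°: x = r cos θ + √(L² − h²) = -52.395969 + 278.993281 = 226.597312

θ=160°: 228.2350
θ=166°: 226.5973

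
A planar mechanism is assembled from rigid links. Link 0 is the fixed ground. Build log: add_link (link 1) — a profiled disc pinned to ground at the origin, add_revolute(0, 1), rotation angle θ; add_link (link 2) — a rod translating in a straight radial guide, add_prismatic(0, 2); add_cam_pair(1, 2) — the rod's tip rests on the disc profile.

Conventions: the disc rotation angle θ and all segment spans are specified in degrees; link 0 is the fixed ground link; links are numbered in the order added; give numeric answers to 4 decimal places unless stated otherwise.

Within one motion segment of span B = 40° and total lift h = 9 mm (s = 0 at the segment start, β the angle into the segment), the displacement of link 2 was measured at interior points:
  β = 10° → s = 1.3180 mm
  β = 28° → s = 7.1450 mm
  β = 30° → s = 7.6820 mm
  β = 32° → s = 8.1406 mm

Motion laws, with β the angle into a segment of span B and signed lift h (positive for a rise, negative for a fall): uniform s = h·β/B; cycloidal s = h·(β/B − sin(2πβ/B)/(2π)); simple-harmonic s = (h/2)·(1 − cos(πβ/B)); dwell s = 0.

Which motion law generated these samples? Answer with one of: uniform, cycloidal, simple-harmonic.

candidates at β/B = r: uniform s = h·r (linear in β); cycloidal s = h·(r − sin(2πr)/(2π)); simple-harmonic s = (h/2)(1 − cos(πr))
β=10°: printed 1.3180 | uniform 2.2500, cycloidal 0.8176, simple-harmonic 1.3180
β=28°: printed 7.1450 | uniform 6.3000, cycloidal 7.6623, simple-harmonic 7.1450
β=30°: printed 7.6820 | uniform 6.7500, cycloidal 8.1824, simple-harmonic 7.6820
β=32°: printed 8.1406 | uniform 7.2000, cycloidal 8.5623, simple-harmonic 8.1406
only one law matches every sample → simple-harmonic

simple-harmonic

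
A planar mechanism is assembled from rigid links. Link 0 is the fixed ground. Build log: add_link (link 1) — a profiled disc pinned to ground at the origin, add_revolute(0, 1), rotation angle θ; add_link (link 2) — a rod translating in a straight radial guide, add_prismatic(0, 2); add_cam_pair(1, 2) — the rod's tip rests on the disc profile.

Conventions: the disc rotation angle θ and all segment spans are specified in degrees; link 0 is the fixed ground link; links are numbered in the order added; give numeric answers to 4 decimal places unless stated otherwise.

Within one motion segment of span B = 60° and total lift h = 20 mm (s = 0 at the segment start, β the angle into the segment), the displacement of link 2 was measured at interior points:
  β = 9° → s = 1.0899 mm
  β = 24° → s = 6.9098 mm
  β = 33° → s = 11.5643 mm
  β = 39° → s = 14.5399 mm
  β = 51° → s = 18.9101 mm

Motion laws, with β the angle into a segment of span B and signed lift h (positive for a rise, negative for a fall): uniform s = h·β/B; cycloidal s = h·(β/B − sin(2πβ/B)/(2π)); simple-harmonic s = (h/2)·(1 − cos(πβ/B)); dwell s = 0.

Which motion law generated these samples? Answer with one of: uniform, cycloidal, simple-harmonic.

candidates at β/B = r: uniform s = h·r (linear in β); cycloidal s = h·(r − sin(2πr)/(2π)); simple-harmonic s = (h/2)(1 − cos(πr))
β=9°: printed 1.0899 | uniform 3.0000, cycloidal 0.4248, simple-harmonic 1.0899
β=24°: printed 6.9098 | uniform 8.0000, cycloidal 6.1290, simple-harmonic 6.9098
β=33°: printed 11.5643 | uniform 11.0000, cycloidal 11.9836, simple-harmonic 11.5643
β=39°: printed 14.5399 | uniform 13.0000, cycloidal 15.5752, simple-harmonic 14.5399
β=51°: printed 18.9101 | uniform 17.0000, cycloidal 19.5752, simple-harmonic 18.9101
only one law matches every sample → simple-harmonic

simple-harmonic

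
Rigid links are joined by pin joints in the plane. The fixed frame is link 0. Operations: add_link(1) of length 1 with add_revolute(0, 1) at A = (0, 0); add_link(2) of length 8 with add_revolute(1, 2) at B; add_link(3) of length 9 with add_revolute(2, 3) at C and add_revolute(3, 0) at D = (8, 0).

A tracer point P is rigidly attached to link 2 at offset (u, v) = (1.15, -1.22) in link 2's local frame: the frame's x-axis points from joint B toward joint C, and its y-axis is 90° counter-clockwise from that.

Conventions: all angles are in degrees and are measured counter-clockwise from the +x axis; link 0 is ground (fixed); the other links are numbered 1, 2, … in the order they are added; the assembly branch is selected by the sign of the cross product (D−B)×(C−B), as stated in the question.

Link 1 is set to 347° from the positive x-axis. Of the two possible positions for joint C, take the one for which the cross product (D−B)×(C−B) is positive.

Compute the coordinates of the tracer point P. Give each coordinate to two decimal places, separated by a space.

A=(0,0), D=(8.00,0)
B = A + 1.00·(cos347°, sin347°) = (0.9744, -0.2250)
|BD| = 7.0292
circle(B,8.00) ∩ circle(D,9.00): a=2.3054, h=7.6606
  candidates: C₊=(3.0334,7.5055) cross=53.848; C₋=(3.5237,-7.8079) cross=-53.848
  branch + wants cross > 0 → take C=(3.0334,7.5055) (cross=53.848)
ex = (C−B)/|BC| = (0.2574,0.9663); ey = (-0.9663,0.2574)
P = B + 1.15·ex + -1.22·ey = (2.4493,0.5723)

2.45 0.57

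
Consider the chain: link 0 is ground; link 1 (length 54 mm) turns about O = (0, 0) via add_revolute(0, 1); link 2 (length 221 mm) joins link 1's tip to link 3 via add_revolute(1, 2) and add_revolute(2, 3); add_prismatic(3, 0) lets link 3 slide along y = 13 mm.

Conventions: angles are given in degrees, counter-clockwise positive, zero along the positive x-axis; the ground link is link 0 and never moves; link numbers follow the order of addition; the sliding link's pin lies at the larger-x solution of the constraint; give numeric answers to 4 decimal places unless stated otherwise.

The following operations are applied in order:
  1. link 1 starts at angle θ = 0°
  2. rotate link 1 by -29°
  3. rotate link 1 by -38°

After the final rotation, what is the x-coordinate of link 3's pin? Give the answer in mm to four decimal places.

geometry: r = 54 mm, L = 221 mm, e = 13 mm; θ starts at 0°
rotate link 1 by -29°: θ ← 0° -29° = -29°
rotate link 1 by -38°: θ ← -29° -38° = -67°
crank pin P = (r cos θ, r sin θ) = (21.099481, -49.707262)
h = r sin θ − e = -49.707262 − 13 = -62.707262
x = r cos θ + √(L² − h²) = 21.099481 + 211.916963 = 233.016444

233.0164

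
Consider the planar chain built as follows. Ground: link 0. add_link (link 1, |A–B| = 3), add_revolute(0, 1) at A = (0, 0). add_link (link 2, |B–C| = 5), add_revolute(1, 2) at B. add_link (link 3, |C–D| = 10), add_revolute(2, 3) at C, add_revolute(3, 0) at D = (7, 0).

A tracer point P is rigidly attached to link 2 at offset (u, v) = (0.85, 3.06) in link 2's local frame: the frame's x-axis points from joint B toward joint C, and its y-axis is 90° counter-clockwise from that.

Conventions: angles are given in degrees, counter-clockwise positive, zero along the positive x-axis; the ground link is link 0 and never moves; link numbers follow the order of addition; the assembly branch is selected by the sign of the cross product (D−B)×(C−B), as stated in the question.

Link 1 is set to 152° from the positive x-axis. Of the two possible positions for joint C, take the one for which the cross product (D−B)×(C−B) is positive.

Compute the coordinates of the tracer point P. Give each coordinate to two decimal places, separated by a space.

A=(0,0), D=(7.00,0)
B = A + 3.00·(cos152°, sin152°) = (-2.6488, 1.4084)
|BD| = 9.7511
circle(B,5.00) ∩ circle(D,10.00): a=1.0298, h=4.8928
  candidates: C₊=(-0.9231,6.1012) cross=47.710; C₋=(-2.3365,-3.5818) cross=-47.710
  branch + wants cross > 0 → take C=(-0.9231,6.1012) (cross=47.710)
ex = (C−B)/|BC| = (0.3451,0.9385); ey = (-0.9385,0.3451)
P = B + 0.85·ex + 3.06·ey = (-5.2274,3.2623)

-5.23 3.26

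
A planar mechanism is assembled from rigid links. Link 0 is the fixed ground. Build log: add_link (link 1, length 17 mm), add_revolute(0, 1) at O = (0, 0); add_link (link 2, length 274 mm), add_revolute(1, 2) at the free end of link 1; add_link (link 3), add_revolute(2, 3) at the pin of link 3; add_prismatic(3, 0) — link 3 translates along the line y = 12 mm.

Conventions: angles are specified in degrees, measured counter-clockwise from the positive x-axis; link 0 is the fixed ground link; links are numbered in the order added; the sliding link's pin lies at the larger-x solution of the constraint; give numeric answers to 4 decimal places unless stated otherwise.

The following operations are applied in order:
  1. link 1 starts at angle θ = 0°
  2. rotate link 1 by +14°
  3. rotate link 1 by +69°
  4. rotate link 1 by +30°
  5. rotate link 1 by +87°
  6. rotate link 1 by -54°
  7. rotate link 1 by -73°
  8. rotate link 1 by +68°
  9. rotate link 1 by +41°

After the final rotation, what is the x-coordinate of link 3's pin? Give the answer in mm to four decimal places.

geometry: r = 17 mm, L = 274 mm, e = 12 mm; θ starts at 0°
rotate link 1 by +14°: θ ← 0° +14° = 14°
rotate link 1 by +69°: θ ← 14° +69° = 83°
rotate link 1 by +30°: θ ← 83° +30° = 113°
rotate link 1 by +87°: θ ← 113° +87° = 200°
rotate link 1 by -54°: θ ← 200° -54° = 146°
rotate link 1 by -73°: θ ← 146° -73° = 73°
rotate link 1 by +68°: θ ← 73° +68° = 141°
rotate link 1 by +41°: θ ← 141° +41° = 182°
crank pin P = (r cos θ, r sin θ) = (-16.989644, -0.593291)
h = r sin θ − e = -0.593291 − 12 = -12.593291
x = r cos θ + √(L² − h²) = -16.989644 + 273.710447 = 256.720803

256.7208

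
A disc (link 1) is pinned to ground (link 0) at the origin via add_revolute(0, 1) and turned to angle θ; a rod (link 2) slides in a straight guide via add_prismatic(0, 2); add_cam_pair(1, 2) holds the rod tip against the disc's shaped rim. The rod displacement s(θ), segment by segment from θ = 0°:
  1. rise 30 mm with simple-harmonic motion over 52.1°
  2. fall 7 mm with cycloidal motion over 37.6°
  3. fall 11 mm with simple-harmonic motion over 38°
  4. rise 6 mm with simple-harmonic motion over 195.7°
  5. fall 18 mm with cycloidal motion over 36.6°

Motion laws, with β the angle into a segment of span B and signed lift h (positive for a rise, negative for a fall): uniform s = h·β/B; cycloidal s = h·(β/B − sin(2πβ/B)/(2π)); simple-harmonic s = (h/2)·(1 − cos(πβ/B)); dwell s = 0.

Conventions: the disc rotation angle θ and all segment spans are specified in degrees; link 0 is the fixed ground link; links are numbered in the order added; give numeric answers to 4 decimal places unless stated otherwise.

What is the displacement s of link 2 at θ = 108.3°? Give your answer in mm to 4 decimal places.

segment 1 (0° to 52.1°, simple-harmonic, h = 30) is passed completely: s = 0.0000 + (30) = 30.0000
segment 2 (52.1° to 89.7°, cycloidal, h = -7) is passed completely: s = 30.0000 + (-7) = 23.0000
θ = 108.3° falls in segment 3 (89.7° to 127.7°, simple-harmonic, h = -11): β = 108.3 − 89.7 = 18.6°, B = 38°; Δs = -11/2·(1 − cos(π·0.4895)) = -5.3182; s = 23.0000 − 5.3182 = 17.6818

17.6818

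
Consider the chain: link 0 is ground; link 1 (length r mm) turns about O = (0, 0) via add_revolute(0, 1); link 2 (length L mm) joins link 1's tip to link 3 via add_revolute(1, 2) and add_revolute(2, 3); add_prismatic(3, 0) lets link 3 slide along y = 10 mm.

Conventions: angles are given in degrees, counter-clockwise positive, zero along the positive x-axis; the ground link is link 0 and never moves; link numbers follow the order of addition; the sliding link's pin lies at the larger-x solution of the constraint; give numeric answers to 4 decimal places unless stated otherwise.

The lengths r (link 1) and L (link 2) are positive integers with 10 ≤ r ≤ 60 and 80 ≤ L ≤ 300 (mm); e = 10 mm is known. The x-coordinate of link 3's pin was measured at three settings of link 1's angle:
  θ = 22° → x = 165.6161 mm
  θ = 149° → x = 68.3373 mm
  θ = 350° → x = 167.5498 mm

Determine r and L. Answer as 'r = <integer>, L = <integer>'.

constraint per measurement: (x − r cos θ)² + (r sin θ − e)² = L²
subtracting the θ₁ and θ₂ equations cancels the r² and L² terms:
r = (x₁² − x₂²) / (2[(x₁cos θ₁ + e sin θ₁) − (x₂cos θ₂ + e sin θ₂)]) = 54.0000 → r = 54
L² = (x₁ − r cos θ₁)² + (r sin θ₁ − e)² = 13456.0075 → L = 116.0000 → L = 116
check at θ₃=350°: x = 167.5498 (printed 167.5498) ✓

r = 54, L = 116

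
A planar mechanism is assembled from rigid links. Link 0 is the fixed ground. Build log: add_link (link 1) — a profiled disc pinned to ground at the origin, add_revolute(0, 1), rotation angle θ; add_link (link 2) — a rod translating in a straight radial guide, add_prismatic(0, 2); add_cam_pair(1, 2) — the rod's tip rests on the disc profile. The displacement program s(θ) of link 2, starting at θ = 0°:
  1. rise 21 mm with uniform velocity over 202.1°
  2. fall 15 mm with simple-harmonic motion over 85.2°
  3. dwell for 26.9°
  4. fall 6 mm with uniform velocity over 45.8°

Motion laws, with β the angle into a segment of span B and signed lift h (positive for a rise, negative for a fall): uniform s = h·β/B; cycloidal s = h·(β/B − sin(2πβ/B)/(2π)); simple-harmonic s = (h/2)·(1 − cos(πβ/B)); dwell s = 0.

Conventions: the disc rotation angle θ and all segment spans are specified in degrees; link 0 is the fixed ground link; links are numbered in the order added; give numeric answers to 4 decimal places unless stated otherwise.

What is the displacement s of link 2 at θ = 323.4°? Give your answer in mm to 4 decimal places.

seg 1 [0°–202.1°] uniform, h=21: full span → s += 21 → s = 21.0000
seg 2 [202.1°–287.3°] simple-harmonic, h=-15: full span → s += -15 → s = 6.0000
seg 3 [287.3°–314.2°] dwell: s stays 6.0000
seg 4 [314.2°–360°] uniform, h=-6: θ=323.4° here. β=9.2, B=45.8. -6·9.2/45.8 = -1.2052 → s = 4.7948

4.7948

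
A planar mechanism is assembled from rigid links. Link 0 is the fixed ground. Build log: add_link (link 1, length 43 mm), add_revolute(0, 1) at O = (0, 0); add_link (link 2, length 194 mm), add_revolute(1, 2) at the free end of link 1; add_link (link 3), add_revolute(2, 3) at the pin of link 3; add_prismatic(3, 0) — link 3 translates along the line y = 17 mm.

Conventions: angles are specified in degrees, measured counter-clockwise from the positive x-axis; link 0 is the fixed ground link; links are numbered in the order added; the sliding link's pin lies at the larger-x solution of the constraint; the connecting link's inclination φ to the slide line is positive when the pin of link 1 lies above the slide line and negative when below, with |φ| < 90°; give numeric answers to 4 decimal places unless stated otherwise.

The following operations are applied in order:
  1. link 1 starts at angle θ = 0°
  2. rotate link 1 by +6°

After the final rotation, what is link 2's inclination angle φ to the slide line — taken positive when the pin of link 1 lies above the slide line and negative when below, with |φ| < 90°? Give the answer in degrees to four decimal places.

geometry: r = 43 mm, L = 194 mm, e = 17 mm; θ starts at 0°
rotate link 1 by +6°: θ ← 0° +6° = 6°
h = r sin θ − e = 4.494724 − 17 = -12.505276
sin φ = h / L = -12.505276 / 194 = -0.06446019
φ = arcsin(-0.06446019) = -3.695859°

-3.6959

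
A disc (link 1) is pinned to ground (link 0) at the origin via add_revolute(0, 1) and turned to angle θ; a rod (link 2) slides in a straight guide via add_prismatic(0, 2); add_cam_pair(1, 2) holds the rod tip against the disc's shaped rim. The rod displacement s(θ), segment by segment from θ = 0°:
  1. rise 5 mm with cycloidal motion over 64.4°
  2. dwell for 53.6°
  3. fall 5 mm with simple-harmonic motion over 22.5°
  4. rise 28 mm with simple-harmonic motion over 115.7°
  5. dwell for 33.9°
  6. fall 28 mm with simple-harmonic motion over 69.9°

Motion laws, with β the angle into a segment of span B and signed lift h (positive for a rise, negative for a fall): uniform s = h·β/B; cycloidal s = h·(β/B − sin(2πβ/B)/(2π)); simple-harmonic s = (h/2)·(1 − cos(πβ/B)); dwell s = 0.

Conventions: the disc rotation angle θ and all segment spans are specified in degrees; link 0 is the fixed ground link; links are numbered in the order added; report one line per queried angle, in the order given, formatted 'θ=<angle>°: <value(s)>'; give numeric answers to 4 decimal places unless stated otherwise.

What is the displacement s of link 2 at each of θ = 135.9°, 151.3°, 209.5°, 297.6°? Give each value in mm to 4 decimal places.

segment 1 (0° to 64.4°, cycloidal, h = 5) is passed completely: s = 0.0000 + (5) = 5.0000
segment 2 (64.4° to 118°, dwell): s unchanged at 5.0000
θ = 135.9° falls in segment 3 (118° to 140.5°, simple-harmonic, h = -5): β = 135.9 − 118 = 17.9°, B = 22.5°; Δs = -5/2·(1 − cos(π·0.7956)) = -4.5018; s = 5.0000 − 4.5018 = 0.4982
segment 3 (118° to 140.5°, simple-harmonic, h = -5) is passed completely: s = 5.0000 + (-5) = 0.0000
θ = 151.3° falls in segment 4 (140.5° to 256.2°, simple-harmonic, h = 28): β = 151.3 − 140.5 = 10.8°, B = 115.7°; Δs = 28/2·(1 − cos(π·0.0933)) = 0.5977; s = 0.0000 + 0.5977 = 0.5977
θ = 209.5° falls in segment 4 (140.5° to 256.2°, simple-harmonic, h = 28): β = 209.5 − 140.5 = 69°, B = 115.7°; Δs = 28/2·(1 − cos(π·0.5964)) = 18.1741; s = 0.0000 + 18.1741 = 18.1741
segment 4 (140.5° to 256.2°, simple-harmonic, h = 28) is passed completely: s = 0.0000 + (28) = 28.0000
segment 5 (256.2° to 290.1°, dwell): s unchanged at 28.0000
θ = 297.6° falls in segment 6 (290.1° to 360°, simple-harmonic, h = -28): β = 297.6 − 290.1 = 7.5°, B = 69.9°; Δs = -28/2·(1 − cos(π·0.1073)) = -0.7879; s = 28.0000 − 0.7879 = 27.2121

θ=135.9°: 0.4982
θ=151.3°: 0.5977
θ=209.5°: 18.1741
θ=297.6°: 27.2121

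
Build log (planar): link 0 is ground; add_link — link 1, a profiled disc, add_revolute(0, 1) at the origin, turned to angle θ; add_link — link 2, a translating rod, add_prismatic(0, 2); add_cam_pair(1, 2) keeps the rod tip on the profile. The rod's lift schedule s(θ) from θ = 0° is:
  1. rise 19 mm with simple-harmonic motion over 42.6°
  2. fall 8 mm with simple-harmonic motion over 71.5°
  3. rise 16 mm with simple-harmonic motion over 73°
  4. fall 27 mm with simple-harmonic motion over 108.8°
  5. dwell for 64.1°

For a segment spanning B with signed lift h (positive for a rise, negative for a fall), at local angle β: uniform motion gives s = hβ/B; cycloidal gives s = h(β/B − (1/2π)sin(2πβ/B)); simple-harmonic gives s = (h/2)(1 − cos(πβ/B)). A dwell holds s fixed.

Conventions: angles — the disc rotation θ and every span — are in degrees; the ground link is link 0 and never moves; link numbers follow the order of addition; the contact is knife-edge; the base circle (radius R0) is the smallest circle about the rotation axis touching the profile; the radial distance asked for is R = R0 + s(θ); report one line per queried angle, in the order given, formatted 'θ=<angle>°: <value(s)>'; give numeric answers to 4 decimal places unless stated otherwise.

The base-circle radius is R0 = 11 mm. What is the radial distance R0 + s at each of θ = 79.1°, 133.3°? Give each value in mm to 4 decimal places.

seg 1 [0°–42.6°] simple-harmonic, h=19: full span → s += 19 → s = 19.0000
seg 2 [42.6°–114.1°] simple-harmonic, h=-8: θ=79.1° here. β=36.5, B=71.5. -8/2·(1 − cos(π·0.5105)) = -4.1318 → s = 14.8682
seg 2 [42.6°–114.1°] simple-harmonic, h=-8: full span → s += -8 → s = 11.0000
seg 3 [114.1°–187.1°] simple-harmonic, h=16: θ=133.3° here. β=19.2, B=73. 16/2·(1 − cos(π·0.2630)) = 2.5791 → s = 13.5791
θ=79.1°: R = R0 + s = 11 + 14.8682 = 25.8682
θ=133.3°: R = R0 + s = 11 + 13.5791 = 24.5791

θ=79.1°: 25.8682
θ=133.3°: 24.5791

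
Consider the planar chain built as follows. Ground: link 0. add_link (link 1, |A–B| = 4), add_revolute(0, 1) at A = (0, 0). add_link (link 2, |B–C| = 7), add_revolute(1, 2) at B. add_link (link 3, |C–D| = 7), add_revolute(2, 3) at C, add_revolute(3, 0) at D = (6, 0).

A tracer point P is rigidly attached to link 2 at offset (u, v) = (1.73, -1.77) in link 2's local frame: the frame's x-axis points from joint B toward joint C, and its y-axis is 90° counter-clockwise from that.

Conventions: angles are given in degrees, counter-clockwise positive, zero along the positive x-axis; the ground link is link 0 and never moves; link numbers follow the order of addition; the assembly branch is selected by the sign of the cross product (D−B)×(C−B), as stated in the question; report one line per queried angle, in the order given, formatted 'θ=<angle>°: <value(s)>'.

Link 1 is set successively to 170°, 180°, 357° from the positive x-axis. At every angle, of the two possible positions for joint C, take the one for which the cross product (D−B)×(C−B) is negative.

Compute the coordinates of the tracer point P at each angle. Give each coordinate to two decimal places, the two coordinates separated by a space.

A=(0,0), D=(6.00,0)
θ=170°: B = A + 4.00·(cos170°, sin170°) = (-3.9392, 0.6946)
θ=170°: |BD| = 9.9635
θ=170°: circle(B,7.00) ∩ circle(D,7.00): a=4.9817, h=4.9176
θ=170°:   candidates: C₊=(1.3732,5.2529) cross=48.996; C₋=(0.6876,-4.5583) cross=-48.996
θ=170°:   branch - wants cross < 0 → take C=(0.6876,-4.5583) (cross=-48.996)
θ=170°: ex = (C−B)/|BC| = (0.6610,-0.7504); ey = (0.7504,0.6610)
θ=170°: P = B + 1.73·ex + -1.77·ey = (-4.1240,-1.7735)
θ=180°: B = A + 4.00·(cos180°, sin180°) = (-4.0000, 0.0000)
θ=180°: |BD| = 10.0000
θ=180°: circle(B,7.00) ∩ circle(D,7.00): a=5.0000, h=4.8990
θ=180°:   candidates: C₊=(1.0000,4.8990) cross=48.990; C₋=(1.0000,-4.8990) cross=-48.990
θ=180°:   branch - wants cross < 0 → take C=(1.0000,-4.8990) (cross=-48.990)
θ=180°: ex = (C−B)/|BC| = (0.7143,-0.6999); ey = (0.6999,0.7143)
θ=180°: P = B + 1.73·ex + -1.77·ey = (-4.0030,-2.4750)
θ=357°: B = A + 4.00·(cos357°, sin357°) = (3.9945, -0.2093)
θ=357°: |BD| = 2.0164
θ=357°: circle(B,7.00) ∩ circle(D,7.00): a=1.0082, h=6.9270
θ=357°:   candidates: C₊=(4.2781,6.7849) cross=13.967; C₋=(5.7164,-6.9943) cross=-13.967
θ=357°:   branch - wants cross < 0 → take C=(5.7164,-6.9943) (cross=-13.967)
θ=357°: ex = (C−B)/|BC| = (0.2460,-0.9693); ey = (0.9693,0.2460)
θ=357°: P = B + 1.73·ex + -1.77·ey = (2.7045,-2.3216)

θ=170°: -4.12 -1.77
θ=180°: -4.00 -2.48
θ=357°: 2.70 -2.32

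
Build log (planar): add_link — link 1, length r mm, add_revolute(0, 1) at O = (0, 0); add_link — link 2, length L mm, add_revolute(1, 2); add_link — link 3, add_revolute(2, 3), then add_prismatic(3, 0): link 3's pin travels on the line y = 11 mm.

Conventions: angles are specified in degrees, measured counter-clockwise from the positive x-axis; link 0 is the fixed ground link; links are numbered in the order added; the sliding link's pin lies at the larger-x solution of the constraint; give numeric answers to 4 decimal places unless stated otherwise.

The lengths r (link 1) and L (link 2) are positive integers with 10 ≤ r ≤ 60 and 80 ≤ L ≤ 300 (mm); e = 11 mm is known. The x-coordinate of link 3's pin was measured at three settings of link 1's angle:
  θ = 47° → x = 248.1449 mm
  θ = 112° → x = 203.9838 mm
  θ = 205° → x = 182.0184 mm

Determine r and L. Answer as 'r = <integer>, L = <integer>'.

constraint per measurement: (x − r cos θ)² + (r sin θ − e)² = L²
subtracting the θ₁ and θ₂ equations cancels the r² and L² terms:
r = (x₁² − x₂²) / (2[(x₁cos θ₁ + e sin θ₁) − (x₂cos θ₂ + e sin θ₂)]) = 41.0000 → r = 41
L² = (x₁ − r cos θ₁)² + (r sin θ₁ − e)² = 48840.9883 → L = 221.0000 → L = 221
check at θ₃=205°: x = 182.0184 (printed 182.0184) ✓

r = 41, L = 221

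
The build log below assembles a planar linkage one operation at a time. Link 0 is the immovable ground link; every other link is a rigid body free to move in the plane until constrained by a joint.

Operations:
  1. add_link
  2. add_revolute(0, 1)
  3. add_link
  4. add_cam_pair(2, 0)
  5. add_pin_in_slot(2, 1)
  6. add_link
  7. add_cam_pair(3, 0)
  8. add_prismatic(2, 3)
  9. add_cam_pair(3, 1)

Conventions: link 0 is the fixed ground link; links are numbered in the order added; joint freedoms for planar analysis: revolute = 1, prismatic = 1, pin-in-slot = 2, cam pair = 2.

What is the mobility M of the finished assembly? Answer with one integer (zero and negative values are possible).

(L,J1,J2)=(1,0,0); link0 fixed
link1: (2,0,0)
R 0-1 [J1]: (2,1,0)
link2: (3,1,0)
C 2-0 [J2]: (3,1,1)
PS 2-1 [J2]: (3,1,2)
link3: (4,1,2)
C 3-0 [J2]: (4,1,3)
P 2-3 [J1]: (4,2,3)
C 3-1 [J2]: (4,2,4)
Grübler: 3·3 − 2·2 − 4 = 1

M = 1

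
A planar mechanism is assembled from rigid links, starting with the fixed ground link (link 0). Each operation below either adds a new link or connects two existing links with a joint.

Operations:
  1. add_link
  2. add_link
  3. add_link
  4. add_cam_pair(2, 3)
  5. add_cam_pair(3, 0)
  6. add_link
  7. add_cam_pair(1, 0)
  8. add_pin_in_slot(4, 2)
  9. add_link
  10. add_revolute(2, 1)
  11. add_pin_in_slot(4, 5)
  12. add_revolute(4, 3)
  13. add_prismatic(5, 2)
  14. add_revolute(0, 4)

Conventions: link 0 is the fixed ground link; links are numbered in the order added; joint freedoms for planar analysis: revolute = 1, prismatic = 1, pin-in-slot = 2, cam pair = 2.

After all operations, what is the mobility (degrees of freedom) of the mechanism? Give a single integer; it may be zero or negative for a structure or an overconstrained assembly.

L=1 J1=0 J2=0
add link → L=2 J1=0 J2=0
add link → L=3 J1=0 J2=0
add link → L=4 J1=0 J2=0
C@2,3 dof=2 J2 → L=4 J1=0 J2=1
C@3,0 dof=2 J2 → L=4 J1=0 J2=2
add link → L=5 J1=0 J2=2
C@1,0 dof=2 J2 → L=5 J1=0 J2=3
PS@4,2 dof=2 J2 → L=5 J1=0 J2=4
add link → L=6 J1=0 J2=4
R@2,1 dof=1 J1 → L=6 J1=1 J2=4
PS@4,5 dof=2 J2 → L=6 J1=1 J2=5
R@4,3 dof=1 J1 → L=6 J1=2 J2=5
P@5,2 dof=1 J1 → L=6 J1=3 J2=5
R@0,4 dof=1 J1 → L=6 J1=4 J2=5
M=3(L−1)−2J1−J2=3·5−2·4−5=2

M = 2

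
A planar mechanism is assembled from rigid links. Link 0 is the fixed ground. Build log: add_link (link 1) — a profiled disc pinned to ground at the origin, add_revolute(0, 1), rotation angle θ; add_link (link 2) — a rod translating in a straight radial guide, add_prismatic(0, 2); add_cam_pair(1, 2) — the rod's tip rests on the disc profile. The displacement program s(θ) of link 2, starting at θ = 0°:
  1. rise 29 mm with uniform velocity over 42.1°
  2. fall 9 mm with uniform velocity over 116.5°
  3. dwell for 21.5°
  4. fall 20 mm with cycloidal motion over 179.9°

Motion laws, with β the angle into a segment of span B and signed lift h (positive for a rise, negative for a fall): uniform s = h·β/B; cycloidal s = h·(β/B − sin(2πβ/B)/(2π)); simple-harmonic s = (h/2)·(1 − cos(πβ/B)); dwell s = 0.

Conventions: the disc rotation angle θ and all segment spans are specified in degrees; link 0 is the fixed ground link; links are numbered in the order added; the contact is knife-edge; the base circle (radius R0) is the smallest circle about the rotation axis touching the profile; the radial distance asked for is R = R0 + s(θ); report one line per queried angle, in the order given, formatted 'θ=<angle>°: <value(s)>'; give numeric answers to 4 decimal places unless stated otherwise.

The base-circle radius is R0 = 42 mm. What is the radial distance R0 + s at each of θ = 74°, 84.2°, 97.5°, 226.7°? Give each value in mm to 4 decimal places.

seg 1 [0°–42.1°] uniform, h=29: full span → s += 29 → s = 29.0000
seg 2 [42.1°–158.6°] uniform, h=-9: θ=74° here. β=31.9, B=116.5. -9·31.9/116.5 = -2.4644 → s = 26.5356
seg 2 [42.1°–158.6°] uniform, h=-9: θ=84.2° here. β=42.1, B=116.5. -9·42.1/116.5 = -3.2524 → s = 25.7476
seg 2 [42.1°–158.6°] uniform, h=-9: θ=97.5° here. β=55.4, B=116.5. -9·55.4/116.5 = -4.2798 → s = 24.7202
seg 2 [42.1°–158.6°] uniform, h=-9: full span → s += -9 → s = 20.0000
seg 3 [158.6°–180.1°] dwell: s stays 20.0000
seg 4 [180.1°–360°] cycloidal, h=-20: θ=226.7° here. β=46.6, B=179.9. -20·(0.2590 − sin(2π·0.2590)/(2π)) = -2.0027 → s = 17.9973
θ=74°: R = R0 + s = 42 + 26.5356 = 68.5356
θ=84.2°: R = R0 + s = 42 + 25.7476 = 67.7476
θ=97.5°: R = R0 + s = 42 + 24.7202 = 66.7202
θ=226.7°: R = R0 + s = 42 + 17.9973 = 59.9973

θ=74°: 68.5356
θ=84.2°: 67.7476
θ=97.5°: 66.7202
θ=226.7°: 59.9973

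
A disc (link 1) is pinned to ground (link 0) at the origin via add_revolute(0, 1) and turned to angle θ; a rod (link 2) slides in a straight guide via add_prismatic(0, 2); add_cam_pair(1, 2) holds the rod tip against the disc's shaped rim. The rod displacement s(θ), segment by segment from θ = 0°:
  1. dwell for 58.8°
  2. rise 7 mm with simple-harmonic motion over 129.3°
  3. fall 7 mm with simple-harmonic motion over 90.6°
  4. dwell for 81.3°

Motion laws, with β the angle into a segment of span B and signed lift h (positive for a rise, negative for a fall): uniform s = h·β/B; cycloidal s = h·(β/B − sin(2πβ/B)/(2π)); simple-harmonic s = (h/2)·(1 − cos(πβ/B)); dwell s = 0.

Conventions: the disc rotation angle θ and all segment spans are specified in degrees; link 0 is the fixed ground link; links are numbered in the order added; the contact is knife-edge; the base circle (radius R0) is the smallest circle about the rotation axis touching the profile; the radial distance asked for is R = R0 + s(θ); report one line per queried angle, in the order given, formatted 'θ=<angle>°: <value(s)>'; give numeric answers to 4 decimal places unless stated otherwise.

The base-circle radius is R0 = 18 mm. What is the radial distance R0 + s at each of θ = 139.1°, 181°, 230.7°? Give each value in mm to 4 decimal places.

segment 1 (0° to 58.8°, dwell): s unchanged at 0.0000
θ = 139.1° falls in segment 2 (58.8° to 188.1°, simple-harmonic, h = 7): β = 139.1 − 58.8 = 80.3°, B = 129.3°; Δs = 7/2·(1 − cos(π·0.6210)) = 4.7990; s = 0.0000 + 4.7990 = 4.7990
θ = 181° falls in segment 2 (58.8° to 188.1°, simple-harmonic, h = 7): β = 181 − 58.8 = 122.2°, B = 129.3°; Δs = 7/2·(1 − cos(π·0.9451)) = 6.9481; s = 0.0000 + 6.9481 = 6.9481
segment 2 (58.8° to 188.1°, simple-harmonic, h = 7) is passed completely: s = 0.0000 + (7) = 7.0000
θ = 230.7° falls in segment 3 (188.1° to 278.7°, simple-harmonic, h = -7): β = 230.7 − 188.1 = 42.6°, B = 90.6°; Δs = -7/2·(1 − cos(π·0.4702)) = -3.1728; s = 7.0000 − 3.1728 = 3.8272
θ=139.1°: R = R0 + s = 18 + 4.7990 = 22.7990
θ=181°: R = R0 + s = 18 + 6.9481 = 24.9481
θ=230.7°: R = R0 + s = 18 + 3.8272 = 21.8272

θ=139.1°: 22.7990
θ=181°: 24.9481
θ=230.7°: 21.8272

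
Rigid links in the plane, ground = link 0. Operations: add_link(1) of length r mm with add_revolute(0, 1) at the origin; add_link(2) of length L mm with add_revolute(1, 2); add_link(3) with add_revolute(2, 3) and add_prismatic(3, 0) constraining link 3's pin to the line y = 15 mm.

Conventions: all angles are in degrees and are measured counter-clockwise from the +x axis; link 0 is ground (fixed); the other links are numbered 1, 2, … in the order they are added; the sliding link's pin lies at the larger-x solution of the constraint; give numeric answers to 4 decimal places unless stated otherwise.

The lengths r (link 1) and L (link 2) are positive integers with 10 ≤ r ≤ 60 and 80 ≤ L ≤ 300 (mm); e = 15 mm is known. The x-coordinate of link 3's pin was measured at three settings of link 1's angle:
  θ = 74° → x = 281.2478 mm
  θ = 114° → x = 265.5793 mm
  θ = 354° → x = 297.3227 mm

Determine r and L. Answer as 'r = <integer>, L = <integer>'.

constraint per measurement: (x − r cos θ)² + (r sin θ − e)² = L²
subtracting the θ₁ and θ₂ equations cancels the r² and L² terms:
r = (x₁² − x₂²) / (2[(x₁cos θ₁ + e sin θ₁) − (x₂cos θ₂ + e sin θ₂)]) = 23.0001 → r = 23
L² = (x₁ − r cos θ₁)² + (r sin θ₁ − e)² = 75625.0240 → L = 275.0000 → L = 275
check at θ₃=354°: x = 297.3227 (printed 297.3227) ✓

r = 23, L = 275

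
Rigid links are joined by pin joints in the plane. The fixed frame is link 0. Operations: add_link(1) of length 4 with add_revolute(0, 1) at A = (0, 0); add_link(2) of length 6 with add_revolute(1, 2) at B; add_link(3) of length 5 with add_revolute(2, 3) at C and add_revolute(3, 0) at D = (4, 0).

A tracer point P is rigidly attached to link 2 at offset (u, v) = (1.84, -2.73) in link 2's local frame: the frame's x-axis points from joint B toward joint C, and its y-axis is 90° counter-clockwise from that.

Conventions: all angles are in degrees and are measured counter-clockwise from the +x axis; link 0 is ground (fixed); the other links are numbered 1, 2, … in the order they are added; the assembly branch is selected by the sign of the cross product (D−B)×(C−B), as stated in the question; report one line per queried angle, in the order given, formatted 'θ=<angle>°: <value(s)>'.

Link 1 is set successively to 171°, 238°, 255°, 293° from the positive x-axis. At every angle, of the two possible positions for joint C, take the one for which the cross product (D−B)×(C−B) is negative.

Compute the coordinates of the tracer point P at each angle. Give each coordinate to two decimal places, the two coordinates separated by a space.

A=(0,0), D=(4.00,0)
θ=171°: B = A + 4.00·(cos171°, sin171°) = (-3.9508, 0.6257)
θ=171°: |BD| = 7.9753
θ=171°: circle(B,6.00) ∩ circle(D,5.00): a=4.6773, h=3.7580
θ=171°:   candidates: C₊=(1.0070,4.0052) cross=29.972; C₋=(0.4173,-3.4877) cross=-29.972
θ=171°:   branch - wants cross < 0 → take C=(0.4173,-3.4877) (cross=-29.972)
θ=171°: ex = (C−B)/|BC| = (0.7280,-0.6856); ey = (0.6856,0.7280)
θ=171°: P = B + 1.84·ex + -2.73·ey = (-4.4828,-2.6232)
θ=238°: B = A + 4.00·(cos238°, sin238°) = (-2.1197, -3.3922)
θ=238°: |BD| = 6.9970
θ=238°: circle(B,6.00) ∩ circle(D,5.00): a=4.2845, h=4.2003
θ=238°:   candidates: C₊=(-0.4087,2.3587) cross=29.390; C₋=(3.6640,-4.9887) cross=-29.390
θ=238°:   branch - wants cross < 0 → take C=(3.6640,-4.9887) (cross=-29.390)
θ=238°: ex = (C−B)/|BC| = (0.9639,-0.2661); ey = (0.2661,0.9639)
θ=238°: P = B + 1.84·ex + -2.73·ey = (-1.0724,-6.5134)
θ=255°: B = A + 4.00·(cos255°, sin255°) = (-1.0353, -3.8637)
θ=255°: |BD| = 6.3468
θ=255°: circle(B,6.00) ∩ circle(D,5.00): a=4.0400, h=4.4360
θ=255°:   candidates: C₊=(-0.5306,2.1150) cross=28.155; C₋=(4.8704,-4.9237) cross=-28.155
θ=255°:   branch - wants cross < 0 → take C=(4.8704,-4.9237) (cross=-28.155)
θ=255°: ex = (C−B)/|BC| = (0.9843,-0.1767); ey = (0.1767,0.9843)
θ=255°: P = B + 1.84·ex + -2.73·ey = (0.2935,-6.8758)
θ=293°: B = A + 4.00·(cos293°, sin293°) = (1.5629, -3.6820)
θ=293°: |BD| = 4.4155
θ=293°: circle(B,6.00) ∩ circle(D,5.00): a=3.4534, h=4.9066
θ=293°:   candidates: C₊=(-0.6225,1.9058) cross=21.665; C₋=(7.5605,-3.5104) cross=-21.665
θ=293°:   branch - wants cross < 0 → take C=(7.5605,-3.5104) (cross=-21.665)
θ=293°: ex = (C−B)/|BC| = (0.9996,0.0286); ey = (-0.0286,0.9996)
θ=293°: P = B + 1.84·ex + -2.73·ey = (3.4802,-6.3583)

θ=171°: -4.48 -2.62
θ=238°: -1.07 -6.51
θ=255°: 0.29 -6.88
θ=293°: 3.48 -6.36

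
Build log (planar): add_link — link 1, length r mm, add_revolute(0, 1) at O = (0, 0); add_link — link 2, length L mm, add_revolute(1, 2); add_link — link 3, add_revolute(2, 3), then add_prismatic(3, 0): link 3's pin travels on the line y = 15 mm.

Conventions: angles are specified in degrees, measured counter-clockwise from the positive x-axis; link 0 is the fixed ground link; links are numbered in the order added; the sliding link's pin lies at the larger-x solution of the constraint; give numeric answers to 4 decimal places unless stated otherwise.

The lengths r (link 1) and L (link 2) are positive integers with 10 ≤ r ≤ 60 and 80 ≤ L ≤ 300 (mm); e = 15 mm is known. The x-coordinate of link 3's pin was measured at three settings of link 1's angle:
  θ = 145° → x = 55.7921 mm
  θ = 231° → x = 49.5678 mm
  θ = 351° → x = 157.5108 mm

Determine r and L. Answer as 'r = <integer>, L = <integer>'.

constraint per measurement: (x − r cos θ)² + (r sin θ − e)² = L²
subtracting the θ₁ and θ₂ equations cancels the r² and L² terms:
r = (x₁² − x₂²) / (2[(x₁cos θ₁ + e sin θ₁) − (x₂cos θ₂ + e sin θ₂)]) = 56.9991 → r = 57
L² = (x₁ − r cos θ₁)² + (r sin θ₁ − e)² = 10815.9950 → L = 104.0000 → L = 104
check at θ₃=351°: x = 157.5108 (printed 157.5108) ✓

r = 57, L = 104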